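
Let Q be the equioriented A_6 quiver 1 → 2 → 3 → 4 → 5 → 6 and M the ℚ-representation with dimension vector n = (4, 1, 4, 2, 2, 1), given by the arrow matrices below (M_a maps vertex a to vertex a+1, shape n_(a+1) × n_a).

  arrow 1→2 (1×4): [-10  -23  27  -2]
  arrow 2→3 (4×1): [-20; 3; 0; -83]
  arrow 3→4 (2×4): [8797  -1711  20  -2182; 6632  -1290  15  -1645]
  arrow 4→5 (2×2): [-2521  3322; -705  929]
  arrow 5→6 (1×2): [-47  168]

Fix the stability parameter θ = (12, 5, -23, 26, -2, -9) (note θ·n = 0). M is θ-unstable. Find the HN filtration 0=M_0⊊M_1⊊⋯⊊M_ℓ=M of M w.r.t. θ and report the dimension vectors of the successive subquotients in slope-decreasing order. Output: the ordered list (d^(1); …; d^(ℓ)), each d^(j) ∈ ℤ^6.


Barcode: M ≅ I[1,1]^3, I[1,6], I[3,3]^2, I[3,5]. HN layers by μ_θ (4 steps, strictly decreasing):
  μ^(1)=12; μ^(2)=5; μ^(3)=-2; μ^(4)=-23

((3, 0, 0, 1, 1, 0); (0, 0, 0, 1, 1, 1); (1, 1, 1, 0, 0, 0); (0, 0, 3, 0, 0, 0))


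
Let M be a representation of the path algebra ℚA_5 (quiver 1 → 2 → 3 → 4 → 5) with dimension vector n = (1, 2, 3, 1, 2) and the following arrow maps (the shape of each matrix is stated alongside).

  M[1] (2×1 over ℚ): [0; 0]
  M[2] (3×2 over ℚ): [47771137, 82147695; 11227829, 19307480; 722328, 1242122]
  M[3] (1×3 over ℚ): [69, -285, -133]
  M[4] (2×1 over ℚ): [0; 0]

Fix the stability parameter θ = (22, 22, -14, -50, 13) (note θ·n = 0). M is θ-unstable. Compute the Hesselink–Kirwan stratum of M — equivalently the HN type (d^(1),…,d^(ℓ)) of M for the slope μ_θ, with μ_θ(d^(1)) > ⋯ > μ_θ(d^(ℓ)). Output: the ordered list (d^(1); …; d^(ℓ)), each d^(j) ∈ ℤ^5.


Barcode: M ≅ I[1,1], I[2,3], I[2,4], I[3,3], I[5,5]^2. HN layers by μ_θ (4 steps, strictly decreasing):
  μ^(1)=22; μ^(2)=13; μ^(3)=4; μ^(4)=-14

((1, 0, 0, 0, 0); (0, 0, 0, 0, 2); (0, 1, 1, 0, 0); (0, 1, 2, 1, 0))


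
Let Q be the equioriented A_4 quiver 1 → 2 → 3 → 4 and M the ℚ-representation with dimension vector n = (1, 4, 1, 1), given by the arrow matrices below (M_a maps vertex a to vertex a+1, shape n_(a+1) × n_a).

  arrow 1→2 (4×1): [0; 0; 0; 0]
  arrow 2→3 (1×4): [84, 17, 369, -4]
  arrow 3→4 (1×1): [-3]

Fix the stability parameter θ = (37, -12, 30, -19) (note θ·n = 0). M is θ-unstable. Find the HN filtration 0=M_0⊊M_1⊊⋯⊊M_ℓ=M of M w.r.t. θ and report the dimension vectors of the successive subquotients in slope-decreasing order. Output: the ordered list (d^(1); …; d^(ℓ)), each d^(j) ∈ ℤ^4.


Barcode: M ≅ I[1,1], I[2,2]^3, I[2,4]. HN layers by μ_θ (3 steps, strictly decreasing):
  μ^(1)=37; μ^(2)=11/2; μ^(3)=-12

((1, 0, 0, 0); (0, 0, 1, 1); (0, 4, 0, 0))


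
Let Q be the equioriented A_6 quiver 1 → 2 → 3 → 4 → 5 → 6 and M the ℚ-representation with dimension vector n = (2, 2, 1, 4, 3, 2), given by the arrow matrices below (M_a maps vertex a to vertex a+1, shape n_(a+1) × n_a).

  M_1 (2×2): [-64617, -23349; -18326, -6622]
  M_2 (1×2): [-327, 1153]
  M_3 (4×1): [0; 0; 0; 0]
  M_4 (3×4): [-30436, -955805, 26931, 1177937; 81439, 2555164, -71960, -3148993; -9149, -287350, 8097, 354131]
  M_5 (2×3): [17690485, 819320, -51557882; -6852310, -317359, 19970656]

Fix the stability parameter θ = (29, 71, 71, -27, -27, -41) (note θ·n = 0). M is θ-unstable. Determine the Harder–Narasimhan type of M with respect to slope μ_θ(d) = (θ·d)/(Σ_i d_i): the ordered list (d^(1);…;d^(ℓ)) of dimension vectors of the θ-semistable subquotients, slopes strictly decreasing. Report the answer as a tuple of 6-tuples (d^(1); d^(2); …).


Interval decomposition of M: I[1,1], I[1,3], I[2,2], I[4,4], I[4,5], I[4,6]^2.
HN type (ℓ=4): μ^(1)=71; μ^(2)=29; μ^(3)=-27; μ^(4)=-95/3

((0, 2, 1, 0, 0, 0); (2, 0, 0, 0, 0, 0); (0, 0, 0, 2, 1, 0); (0, 0, 0, 2, 2, 2))


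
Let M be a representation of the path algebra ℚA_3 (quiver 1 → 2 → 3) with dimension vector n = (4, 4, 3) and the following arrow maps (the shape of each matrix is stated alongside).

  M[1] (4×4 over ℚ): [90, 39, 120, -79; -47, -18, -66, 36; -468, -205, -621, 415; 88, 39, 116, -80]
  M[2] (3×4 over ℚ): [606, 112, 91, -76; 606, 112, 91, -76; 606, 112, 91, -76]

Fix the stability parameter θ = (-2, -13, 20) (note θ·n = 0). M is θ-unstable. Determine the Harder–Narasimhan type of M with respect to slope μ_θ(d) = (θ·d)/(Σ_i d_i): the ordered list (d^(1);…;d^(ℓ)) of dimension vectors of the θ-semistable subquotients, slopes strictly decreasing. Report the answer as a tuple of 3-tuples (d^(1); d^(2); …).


Via rank(M_{q-1}∘⋯∘M_p): M ≅ I[1,2]^3, I[1,3], I[3,3]^2.
μ_θ-semistable layers: μ^(1)=20; μ^(2)=-15/2

((0, 0, 3); (4, 4, 0))


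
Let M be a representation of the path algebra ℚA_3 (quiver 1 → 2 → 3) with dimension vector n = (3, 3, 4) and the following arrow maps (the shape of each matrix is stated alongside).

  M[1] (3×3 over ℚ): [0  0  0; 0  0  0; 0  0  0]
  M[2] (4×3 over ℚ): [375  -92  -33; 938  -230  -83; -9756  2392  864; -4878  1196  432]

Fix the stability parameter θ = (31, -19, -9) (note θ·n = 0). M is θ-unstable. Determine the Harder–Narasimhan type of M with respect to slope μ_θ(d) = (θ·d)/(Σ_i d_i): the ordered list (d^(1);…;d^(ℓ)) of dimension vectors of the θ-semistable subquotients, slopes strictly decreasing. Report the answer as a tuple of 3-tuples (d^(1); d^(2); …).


Interval decomposition of M: I[1,1]^3, I[2,2], I[2,3]^2, I[3,3]^2.
HN type (ℓ=3): μ^(1)=31; μ^(2)=-9; μ^(3)=-19

((3, 0, 0); (0, 0, 4); (0, 3, 0))


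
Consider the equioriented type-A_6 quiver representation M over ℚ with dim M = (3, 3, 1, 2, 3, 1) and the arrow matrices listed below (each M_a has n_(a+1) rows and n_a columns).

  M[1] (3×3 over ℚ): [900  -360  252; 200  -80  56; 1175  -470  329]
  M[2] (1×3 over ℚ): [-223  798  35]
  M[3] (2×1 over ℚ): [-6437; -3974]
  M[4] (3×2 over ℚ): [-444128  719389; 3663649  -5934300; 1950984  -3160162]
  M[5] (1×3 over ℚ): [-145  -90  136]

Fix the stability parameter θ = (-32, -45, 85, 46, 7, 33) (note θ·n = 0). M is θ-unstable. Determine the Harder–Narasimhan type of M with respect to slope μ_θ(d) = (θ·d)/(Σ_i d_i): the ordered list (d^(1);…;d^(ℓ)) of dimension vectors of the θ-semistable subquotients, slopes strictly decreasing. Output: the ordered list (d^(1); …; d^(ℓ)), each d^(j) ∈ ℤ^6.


Interval decomposition of M: I[1,1]^2, I[1,5], I[2,2]^2, I[4,6], I[5,5].
HN type (ℓ=7): μ^(1)=46; μ^(2)=33; μ^(3)=53/2; μ^(4)=7; μ^(5)=-32; μ^(6)=-77/2; μ^(7)=-45

((0, 0, 1, 1, 1, 0); (0, 0, 0, 0, 0, 1); (0, 0, 0, 1, 1, 0); (0, 0, 0, 0, 1, 0); (2, 0, 0, 0, 0, 0); (1, 1, 0, 0, 0, 0); (0, 2, 0, 0, 0, 0))


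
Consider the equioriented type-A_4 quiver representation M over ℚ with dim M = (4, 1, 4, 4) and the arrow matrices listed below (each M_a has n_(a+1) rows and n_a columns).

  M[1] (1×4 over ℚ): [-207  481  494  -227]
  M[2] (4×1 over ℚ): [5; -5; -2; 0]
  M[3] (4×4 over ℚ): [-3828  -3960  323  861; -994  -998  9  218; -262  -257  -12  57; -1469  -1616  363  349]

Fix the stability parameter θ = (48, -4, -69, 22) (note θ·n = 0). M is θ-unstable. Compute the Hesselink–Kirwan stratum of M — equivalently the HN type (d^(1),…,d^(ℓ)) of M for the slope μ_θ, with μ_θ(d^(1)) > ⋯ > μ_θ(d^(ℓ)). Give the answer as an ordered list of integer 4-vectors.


Barcode: M ≅ I[1,1]^3, I[1,4], I[3,4]^3. HN layers by μ_θ (4 steps, strictly decreasing):
  μ^(1)=48; μ^(2)=22; μ^(3)=-25/3; μ^(4)=-69

((3, 0, 0, 0); (0, 0, 0, 4); (1, 1, 1, 0); (0, 0, 3, 0))


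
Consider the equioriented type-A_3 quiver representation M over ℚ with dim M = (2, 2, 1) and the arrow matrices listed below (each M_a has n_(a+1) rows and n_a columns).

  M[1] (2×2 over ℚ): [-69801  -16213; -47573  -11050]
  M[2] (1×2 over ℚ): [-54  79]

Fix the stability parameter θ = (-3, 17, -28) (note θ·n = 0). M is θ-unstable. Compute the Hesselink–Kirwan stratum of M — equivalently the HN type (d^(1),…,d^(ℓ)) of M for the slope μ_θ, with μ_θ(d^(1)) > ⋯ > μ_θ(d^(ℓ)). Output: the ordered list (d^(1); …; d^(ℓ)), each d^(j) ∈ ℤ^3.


Via rank(M_{q-1}∘⋯∘M_p): M ≅ I[1,2], I[1,3].
μ_θ-semistable layers: μ^(1)=17; μ^(2)=-3; μ^(3)=-14/3

((0, 1, 0); (1, 0, 0); (1, 1, 1))


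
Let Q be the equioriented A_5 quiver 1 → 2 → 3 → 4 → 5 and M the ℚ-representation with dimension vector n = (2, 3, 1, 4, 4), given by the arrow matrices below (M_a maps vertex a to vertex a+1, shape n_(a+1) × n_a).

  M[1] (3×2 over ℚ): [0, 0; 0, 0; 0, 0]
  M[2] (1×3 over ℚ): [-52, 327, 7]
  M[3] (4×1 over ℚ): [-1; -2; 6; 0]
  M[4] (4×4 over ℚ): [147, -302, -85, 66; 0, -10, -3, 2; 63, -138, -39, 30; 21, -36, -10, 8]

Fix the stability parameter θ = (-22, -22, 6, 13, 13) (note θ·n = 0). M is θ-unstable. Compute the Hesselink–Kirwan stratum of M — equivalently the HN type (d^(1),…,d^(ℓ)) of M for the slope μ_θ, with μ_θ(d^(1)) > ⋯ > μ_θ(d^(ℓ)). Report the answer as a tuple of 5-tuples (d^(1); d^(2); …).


Interval decomposition of M: I[1,1]^2, I[2,2]^2, I[2,5], I[4,4]^2, I[4,5], I[5,5]^2.
HN type (ℓ=3): μ^(1)=13; μ^(2)=6; μ^(3)=-22

((0, 0, 0, 4, 4); (0, 0, 1, 0, 0); (2, 3, 0, 0, 0))


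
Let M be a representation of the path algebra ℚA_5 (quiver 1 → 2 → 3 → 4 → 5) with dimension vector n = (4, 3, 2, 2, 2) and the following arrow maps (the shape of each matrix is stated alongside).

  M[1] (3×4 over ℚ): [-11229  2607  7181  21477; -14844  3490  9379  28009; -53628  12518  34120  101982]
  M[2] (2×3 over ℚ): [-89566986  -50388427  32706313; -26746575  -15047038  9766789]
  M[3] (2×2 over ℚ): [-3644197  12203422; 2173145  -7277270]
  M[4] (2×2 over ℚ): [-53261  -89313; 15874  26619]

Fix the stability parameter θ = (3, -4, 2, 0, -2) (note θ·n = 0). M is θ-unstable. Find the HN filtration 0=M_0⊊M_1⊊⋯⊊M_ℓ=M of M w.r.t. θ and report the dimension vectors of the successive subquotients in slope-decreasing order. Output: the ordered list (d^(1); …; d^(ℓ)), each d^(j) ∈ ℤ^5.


Interval decomposition of M: I[1,1], I[1,2], I[1,3], I[1,5], I[4,5].
HN type (ℓ=5): μ^(1)=3; μ^(2)=2; μ^(3)=0; μ^(4)=-1/2; μ^(5)=-1

((1, 0, 0, 0, 0); (0, 0, 1, 0, 0); (0, 0, 1, 1, 1); (3, 3, 0, 0, 0); (0, 0, 0, 1, 1))


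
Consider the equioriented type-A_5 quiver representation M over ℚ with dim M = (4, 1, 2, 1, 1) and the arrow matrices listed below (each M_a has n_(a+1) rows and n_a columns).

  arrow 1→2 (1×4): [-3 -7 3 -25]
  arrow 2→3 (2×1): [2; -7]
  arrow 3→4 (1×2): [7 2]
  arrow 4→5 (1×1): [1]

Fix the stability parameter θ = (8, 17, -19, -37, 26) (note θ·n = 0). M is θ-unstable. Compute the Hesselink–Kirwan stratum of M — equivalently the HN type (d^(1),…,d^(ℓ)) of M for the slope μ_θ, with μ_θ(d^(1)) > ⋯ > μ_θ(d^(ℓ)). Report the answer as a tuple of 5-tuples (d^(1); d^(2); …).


Interval decomposition of M: I[1,1]^3, I[1,3], I[3,5].
HN type (ℓ=4): μ^(1)=26; μ^(2)=8; μ^(3)=2; μ^(4)=-28

((0, 0, 0, 0, 1); (3, 0, 0, 0, 0); (1, 1, 1, 0, 0); (0, 0, 1, 1, 0))


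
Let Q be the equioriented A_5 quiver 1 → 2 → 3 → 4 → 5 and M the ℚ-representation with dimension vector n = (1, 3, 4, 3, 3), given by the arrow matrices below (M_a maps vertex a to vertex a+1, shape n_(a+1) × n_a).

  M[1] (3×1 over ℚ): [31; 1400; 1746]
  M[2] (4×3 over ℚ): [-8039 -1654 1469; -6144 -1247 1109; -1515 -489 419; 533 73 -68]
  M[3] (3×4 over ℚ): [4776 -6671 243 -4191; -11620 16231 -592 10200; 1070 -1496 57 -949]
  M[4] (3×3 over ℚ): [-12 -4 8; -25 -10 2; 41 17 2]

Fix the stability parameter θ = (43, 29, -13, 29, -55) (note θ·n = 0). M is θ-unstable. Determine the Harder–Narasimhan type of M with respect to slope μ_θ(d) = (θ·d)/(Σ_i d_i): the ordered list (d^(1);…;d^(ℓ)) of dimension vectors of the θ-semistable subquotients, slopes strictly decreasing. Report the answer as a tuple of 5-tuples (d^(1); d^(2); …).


Interval decomposition of M: I[1,5], I[2,4], I[2,5], I[3,3], I[5,5].
HN type (ℓ=6): μ^(1)=29; μ^(2)=8; μ^(3)=33/5; μ^(4)=-5/2; μ^(5)=-13; μ^(6)=-55

((0, 0, 0, 1, 0); (0, 1, 1, 0, 0); (1, 1, 1, 1, 1); (0, 1, 1, 1, 1); (0, 0, 1, 0, 0); (0, 0, 0, 0, 1))


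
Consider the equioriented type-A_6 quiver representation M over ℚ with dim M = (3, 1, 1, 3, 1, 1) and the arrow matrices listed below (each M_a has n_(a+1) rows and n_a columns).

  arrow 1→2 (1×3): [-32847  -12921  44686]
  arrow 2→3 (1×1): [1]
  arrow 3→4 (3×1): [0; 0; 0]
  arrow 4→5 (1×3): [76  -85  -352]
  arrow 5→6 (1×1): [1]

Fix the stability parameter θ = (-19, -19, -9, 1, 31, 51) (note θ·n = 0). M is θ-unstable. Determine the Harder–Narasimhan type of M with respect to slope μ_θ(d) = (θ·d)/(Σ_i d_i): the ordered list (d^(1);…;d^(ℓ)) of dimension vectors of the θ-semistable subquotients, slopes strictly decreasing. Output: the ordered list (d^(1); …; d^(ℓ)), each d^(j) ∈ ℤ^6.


Via rank(M_{q-1}∘⋯∘M_p): M ≅ I[1,1]^2, I[1,3], I[4,4]^2, I[4,6].
μ_θ-semistable layers: μ^(1)=51; μ^(2)=31; μ^(3)=1; μ^(4)=-9; μ^(5)=-19

((0, 0, 0, 0, 0, 1); (0, 0, 0, 0, 1, 0); (0, 0, 0, 3, 0, 0); (0, 0, 1, 0, 0, 0); (3, 1, 0, 0, 0, 0))


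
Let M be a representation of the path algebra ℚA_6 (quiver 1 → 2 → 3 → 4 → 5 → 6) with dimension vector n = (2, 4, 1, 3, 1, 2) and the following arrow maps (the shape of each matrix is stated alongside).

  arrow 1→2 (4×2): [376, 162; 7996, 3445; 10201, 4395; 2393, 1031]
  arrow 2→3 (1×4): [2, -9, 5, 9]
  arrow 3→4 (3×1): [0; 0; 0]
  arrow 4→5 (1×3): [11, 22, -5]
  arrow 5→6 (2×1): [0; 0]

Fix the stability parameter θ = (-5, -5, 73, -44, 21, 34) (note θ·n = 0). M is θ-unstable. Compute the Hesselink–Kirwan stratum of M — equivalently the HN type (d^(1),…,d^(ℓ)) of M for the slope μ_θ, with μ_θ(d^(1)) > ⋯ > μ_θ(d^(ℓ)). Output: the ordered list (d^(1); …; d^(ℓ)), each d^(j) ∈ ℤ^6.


Via rank(M_{q-1}∘⋯∘M_p): M ≅ I[1,2], I[1,3], I[2,2]^2, I[4,4]^2, I[4,5], I[6,6]^2.
μ_θ-semistable layers: μ^(1)=73; μ^(2)=34; μ^(3)=21; μ^(4)=-5; μ^(5)=-44

((0, 0, 1, 0, 0, 0); (0, 0, 0, 0, 0, 2); (0, 0, 0, 0, 1, 0); (2, 4, 0, 0, 0, 0); (0, 0, 0, 3, 0, 0))


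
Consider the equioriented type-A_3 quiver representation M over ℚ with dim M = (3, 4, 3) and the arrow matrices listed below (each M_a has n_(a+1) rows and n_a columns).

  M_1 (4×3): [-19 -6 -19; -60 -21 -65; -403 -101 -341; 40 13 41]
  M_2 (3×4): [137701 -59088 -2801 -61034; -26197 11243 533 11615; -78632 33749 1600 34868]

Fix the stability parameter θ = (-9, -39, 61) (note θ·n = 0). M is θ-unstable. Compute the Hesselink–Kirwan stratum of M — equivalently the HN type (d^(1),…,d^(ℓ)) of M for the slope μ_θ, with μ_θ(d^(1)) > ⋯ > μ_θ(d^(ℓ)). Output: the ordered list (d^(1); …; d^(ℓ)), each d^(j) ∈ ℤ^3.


Via rank(M_{q-1}∘⋯∘M_p): M ≅ I[1,2], I[1,3]^2, I[2,3].
μ_θ-semistable layers: μ^(1)=61; μ^(2)=-24; μ^(3)=-39

((0, 0, 3); (3, 3, 0); (0, 1, 0))


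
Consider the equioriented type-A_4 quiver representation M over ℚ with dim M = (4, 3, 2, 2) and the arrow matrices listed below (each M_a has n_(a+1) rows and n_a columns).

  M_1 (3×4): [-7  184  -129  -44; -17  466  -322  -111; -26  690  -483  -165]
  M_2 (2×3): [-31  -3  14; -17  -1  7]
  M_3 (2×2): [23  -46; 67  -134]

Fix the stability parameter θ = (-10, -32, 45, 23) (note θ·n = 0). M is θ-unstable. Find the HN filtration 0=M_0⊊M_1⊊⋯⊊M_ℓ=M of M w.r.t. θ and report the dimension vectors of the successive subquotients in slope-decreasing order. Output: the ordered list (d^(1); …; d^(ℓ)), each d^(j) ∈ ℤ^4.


Via rank(M_{q-1}∘⋯∘M_p): M ≅ I[1,1], I[1,2], I[1,3], I[1,4], I[4,4].
μ_θ-semistable layers: μ^(1)=45; μ^(2)=34; μ^(3)=23; μ^(4)=-10; μ^(5)=-21

((0, 0, 1, 0); (0, 0, 1, 1); (0, 0, 0, 1); (1, 0, 0, 0); (3, 3, 0, 0))


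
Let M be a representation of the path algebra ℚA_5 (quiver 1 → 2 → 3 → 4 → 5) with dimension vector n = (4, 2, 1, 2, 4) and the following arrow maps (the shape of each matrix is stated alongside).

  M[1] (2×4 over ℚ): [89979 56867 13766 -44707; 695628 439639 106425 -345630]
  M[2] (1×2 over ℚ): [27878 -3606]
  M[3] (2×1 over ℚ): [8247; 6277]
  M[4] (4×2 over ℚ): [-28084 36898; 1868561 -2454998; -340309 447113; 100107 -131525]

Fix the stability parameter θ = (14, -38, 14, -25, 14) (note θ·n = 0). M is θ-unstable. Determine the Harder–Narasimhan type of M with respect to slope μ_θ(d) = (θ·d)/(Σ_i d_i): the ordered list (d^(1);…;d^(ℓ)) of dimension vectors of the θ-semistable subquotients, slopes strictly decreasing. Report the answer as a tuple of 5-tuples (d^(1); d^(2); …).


Interval decomposition of M: I[1,1]^2, I[1,2], I[1,5], I[4,5], I[5,5]^2.
HN type (ℓ=4): μ^(1)=14; μ^(2)=-11/2; μ^(3)=-12; μ^(4)=-25

((2, 0, 0, 0, 4); (0, 0, 1, 1, 0); (2, 2, 0, 0, 0); (0, 0, 0, 1, 0))


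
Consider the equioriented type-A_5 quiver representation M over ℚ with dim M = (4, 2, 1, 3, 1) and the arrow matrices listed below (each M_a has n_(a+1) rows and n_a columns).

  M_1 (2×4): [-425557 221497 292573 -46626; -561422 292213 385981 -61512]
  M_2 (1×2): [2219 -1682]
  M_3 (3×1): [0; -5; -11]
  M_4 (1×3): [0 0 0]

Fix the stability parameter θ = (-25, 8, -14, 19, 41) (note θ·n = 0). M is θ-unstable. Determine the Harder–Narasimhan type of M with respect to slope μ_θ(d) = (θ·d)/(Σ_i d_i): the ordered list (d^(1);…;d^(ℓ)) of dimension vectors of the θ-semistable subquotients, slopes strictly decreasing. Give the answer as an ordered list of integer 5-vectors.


Via rank(M_{q-1}∘⋯∘M_p): M ≅ I[1,1]^2, I[1,2], I[1,4], I[4,4]^2, I[5,5].
μ_θ-semistable layers: μ^(1)=41; μ^(2)=19; μ^(3)=8; μ^(4)=-3; μ^(5)=-25

((0, 0, 0, 0, 1); (0, 0, 0, 3, 0); (0, 1, 0, 0, 0); (0, 1, 1, 0, 0); (4, 0, 0, 0, 0))


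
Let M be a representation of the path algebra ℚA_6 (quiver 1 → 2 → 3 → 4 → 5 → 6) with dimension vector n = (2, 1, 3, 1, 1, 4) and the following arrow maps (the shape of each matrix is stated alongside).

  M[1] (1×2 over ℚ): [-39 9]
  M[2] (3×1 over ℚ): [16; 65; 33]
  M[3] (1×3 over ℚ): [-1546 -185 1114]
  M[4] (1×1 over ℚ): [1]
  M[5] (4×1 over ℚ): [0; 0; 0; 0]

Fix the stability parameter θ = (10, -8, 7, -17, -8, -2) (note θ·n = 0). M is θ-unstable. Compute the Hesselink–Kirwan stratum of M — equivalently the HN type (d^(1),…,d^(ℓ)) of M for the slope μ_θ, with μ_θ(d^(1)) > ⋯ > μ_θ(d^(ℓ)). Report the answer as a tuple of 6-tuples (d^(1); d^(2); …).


Interval decomposition of M: I[1,1], I[1,5], I[3,3]^2, I[6,6]^4.
HN type (ℓ=4): μ^(1)=10; μ^(2)=7; μ^(3)=-2; μ^(4)=-16/5

((1, 0, 0, 0, 0, 0); (0, 0, 2, 0, 0, 0); (0, 0, 0, 0, 0, 4); (1, 1, 1, 1, 1, 0))


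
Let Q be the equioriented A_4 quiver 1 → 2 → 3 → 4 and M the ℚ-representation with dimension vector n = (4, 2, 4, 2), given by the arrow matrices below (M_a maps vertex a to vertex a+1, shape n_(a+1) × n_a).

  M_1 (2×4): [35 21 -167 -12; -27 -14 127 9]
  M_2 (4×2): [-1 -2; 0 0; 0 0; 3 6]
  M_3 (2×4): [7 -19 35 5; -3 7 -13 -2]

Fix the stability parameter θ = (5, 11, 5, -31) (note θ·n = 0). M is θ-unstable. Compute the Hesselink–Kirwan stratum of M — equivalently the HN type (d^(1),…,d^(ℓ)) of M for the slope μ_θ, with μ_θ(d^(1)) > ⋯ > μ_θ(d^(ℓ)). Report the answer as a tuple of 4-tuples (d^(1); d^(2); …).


Via rank(M_{q-1}∘⋯∘M_p): M ≅ I[1,1]^2, I[1,2], I[1,4], I[3,3]^2, I[3,4].
μ_θ-semistable layers: μ^(1)=11; μ^(2)=5; μ^(3)=-5/2; μ^(4)=-13

((0, 1, 0, 0); (3, 0, 2, 0); (1, 1, 1, 1); (0, 0, 1, 1))


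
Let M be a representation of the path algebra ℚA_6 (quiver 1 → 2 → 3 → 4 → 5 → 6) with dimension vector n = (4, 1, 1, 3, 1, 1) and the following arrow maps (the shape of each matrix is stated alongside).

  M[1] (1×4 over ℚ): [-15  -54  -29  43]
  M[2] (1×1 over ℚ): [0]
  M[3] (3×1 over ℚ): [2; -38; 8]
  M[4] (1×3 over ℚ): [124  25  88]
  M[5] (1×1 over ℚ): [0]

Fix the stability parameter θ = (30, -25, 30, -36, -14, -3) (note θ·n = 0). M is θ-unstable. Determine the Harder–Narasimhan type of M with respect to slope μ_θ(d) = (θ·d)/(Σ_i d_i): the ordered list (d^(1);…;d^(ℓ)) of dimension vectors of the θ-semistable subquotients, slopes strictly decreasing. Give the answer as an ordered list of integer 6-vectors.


Interval decomposition of M: I[1,1]^3, I[1,2], I[3,5], I[4,4]^2, I[6,6].
HN type (ℓ=5): μ^(1)=30; μ^(2)=5/2; μ^(3)=-3; μ^(4)=-20/3; μ^(5)=-36

((3, 0, 0, 0, 0, 0); (1, 1, 0, 0, 0, 0); (0, 0, 0, 0, 0, 1); (0, 0, 1, 1, 1, 0); (0, 0, 0, 2, 0, 0))


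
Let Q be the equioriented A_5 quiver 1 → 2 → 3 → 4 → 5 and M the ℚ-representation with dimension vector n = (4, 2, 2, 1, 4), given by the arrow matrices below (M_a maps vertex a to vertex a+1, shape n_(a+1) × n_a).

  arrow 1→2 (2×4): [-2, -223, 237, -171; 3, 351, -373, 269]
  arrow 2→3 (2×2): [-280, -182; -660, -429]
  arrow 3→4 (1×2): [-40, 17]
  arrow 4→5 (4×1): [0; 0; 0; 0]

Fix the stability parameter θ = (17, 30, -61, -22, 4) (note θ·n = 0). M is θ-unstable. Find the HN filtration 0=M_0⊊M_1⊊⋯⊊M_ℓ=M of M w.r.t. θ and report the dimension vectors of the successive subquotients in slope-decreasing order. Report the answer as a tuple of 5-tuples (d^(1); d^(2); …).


Interval decomposition of M: I[1,1]^2, I[1,2], I[1,4], I[3,3], I[5,5]^4.
HN type (ℓ=5): μ^(1)=30; μ^(2)=17; μ^(3)=4; μ^(4)=-9; μ^(5)=-61

((0, 1, 0, 0, 0); (3, 0, 0, 0, 0); (0, 0, 0, 0, 4); (1, 1, 1, 1, 0); (0, 0, 1, 0, 0))


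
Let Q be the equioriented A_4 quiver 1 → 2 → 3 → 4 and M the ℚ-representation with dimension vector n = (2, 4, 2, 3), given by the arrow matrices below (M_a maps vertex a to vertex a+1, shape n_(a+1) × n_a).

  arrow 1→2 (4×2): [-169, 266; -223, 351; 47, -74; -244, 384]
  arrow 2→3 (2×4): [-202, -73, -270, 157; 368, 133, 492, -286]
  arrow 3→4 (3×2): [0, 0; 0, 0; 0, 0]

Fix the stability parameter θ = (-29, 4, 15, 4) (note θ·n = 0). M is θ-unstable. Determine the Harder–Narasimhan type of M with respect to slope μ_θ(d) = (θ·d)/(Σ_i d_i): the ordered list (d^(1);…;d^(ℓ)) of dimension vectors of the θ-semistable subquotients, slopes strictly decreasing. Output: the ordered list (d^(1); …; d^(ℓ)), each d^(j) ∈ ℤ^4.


Interval decomposition of M: I[1,2], I[1,3], I[2,2], I[2,3], I[4,4]^3.
HN type (ℓ=3): μ^(1)=15; μ^(2)=4; μ^(3)=-29

((0, 0, 2, 0); (0, 4, 0, 3); (2, 0, 0, 0))


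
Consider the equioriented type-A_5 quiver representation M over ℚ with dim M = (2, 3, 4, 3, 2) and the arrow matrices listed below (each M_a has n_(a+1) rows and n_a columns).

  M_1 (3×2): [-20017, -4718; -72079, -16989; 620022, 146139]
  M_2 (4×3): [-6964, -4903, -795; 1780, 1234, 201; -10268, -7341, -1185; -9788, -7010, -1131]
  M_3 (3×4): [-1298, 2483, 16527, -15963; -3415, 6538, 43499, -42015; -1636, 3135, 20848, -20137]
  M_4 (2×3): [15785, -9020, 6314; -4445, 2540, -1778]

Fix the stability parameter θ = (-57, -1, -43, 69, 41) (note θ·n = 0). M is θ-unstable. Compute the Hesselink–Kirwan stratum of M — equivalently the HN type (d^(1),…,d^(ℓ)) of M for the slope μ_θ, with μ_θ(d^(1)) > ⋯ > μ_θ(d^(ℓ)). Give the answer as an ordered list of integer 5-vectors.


Via rank(M_{q-1}∘⋯∘M_p): M ≅ I[1,4], I[1,5], I[2,2], I[3,3], I[3,4], I[5,5].
μ_θ-semistable layers: μ^(1)=69; μ^(2)=55; μ^(3)=41; μ^(4)=-1; μ^(5)=-22; μ^(6)=-43; μ^(7)=-57

((0, 0, 0, 2, 0); (0, 0, 0, 1, 1); (0, 0, 0, 0, 1); (0, 1, 0, 0, 0); (0, 2, 2, 0, 0); (0, 0, 2, 0, 0); (2, 0, 0, 0, 0))


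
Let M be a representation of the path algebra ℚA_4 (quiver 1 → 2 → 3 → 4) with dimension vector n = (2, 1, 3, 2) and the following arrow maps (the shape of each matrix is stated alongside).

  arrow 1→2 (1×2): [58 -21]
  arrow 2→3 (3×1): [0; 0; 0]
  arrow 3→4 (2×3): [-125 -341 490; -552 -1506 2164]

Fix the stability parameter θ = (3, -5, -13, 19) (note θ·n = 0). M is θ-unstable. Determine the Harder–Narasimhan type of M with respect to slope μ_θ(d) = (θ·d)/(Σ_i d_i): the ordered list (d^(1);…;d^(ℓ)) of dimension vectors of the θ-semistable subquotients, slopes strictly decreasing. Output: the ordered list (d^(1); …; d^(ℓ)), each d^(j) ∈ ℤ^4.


Barcode: M ≅ I[1,1], I[1,2], I[3,3], I[3,4]^2. HN layers by μ_θ (4 steps, strictly decreasing):
  μ^(1)=19; μ^(2)=3; μ^(3)=-1; μ^(4)=-13

((0, 0, 0, 2); (1, 0, 0, 0); (1, 1, 0, 0); (0, 0, 3, 0))


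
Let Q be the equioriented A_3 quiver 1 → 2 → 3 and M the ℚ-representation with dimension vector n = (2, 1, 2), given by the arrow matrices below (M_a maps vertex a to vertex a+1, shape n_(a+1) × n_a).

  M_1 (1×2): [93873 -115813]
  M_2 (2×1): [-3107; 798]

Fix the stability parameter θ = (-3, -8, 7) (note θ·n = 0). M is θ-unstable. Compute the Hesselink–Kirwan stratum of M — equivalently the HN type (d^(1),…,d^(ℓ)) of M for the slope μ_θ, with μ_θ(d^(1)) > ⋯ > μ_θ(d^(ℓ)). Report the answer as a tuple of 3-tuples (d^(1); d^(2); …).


Via rank(M_{q-1}∘⋯∘M_p): M ≅ I[1,1], I[1,3], I[3,3].
μ_θ-semistable layers: μ^(1)=7; μ^(2)=-3; μ^(3)=-11/2

((0, 0, 2); (1, 0, 0); (1, 1, 0))


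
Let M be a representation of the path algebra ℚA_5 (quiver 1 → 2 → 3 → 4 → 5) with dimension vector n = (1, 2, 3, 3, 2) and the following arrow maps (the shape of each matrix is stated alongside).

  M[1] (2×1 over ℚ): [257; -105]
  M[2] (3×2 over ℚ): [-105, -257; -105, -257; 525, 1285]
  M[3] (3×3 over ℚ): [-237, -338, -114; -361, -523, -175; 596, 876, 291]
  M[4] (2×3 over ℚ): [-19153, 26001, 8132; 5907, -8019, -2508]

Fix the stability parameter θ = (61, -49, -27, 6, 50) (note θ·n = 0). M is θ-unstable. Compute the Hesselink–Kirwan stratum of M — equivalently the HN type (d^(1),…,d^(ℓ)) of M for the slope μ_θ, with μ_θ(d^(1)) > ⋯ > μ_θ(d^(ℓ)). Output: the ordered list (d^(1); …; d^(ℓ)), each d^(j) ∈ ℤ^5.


Via rank(M_{q-1}∘⋯∘M_p): M ≅ I[1,2], I[2,4], I[3,4], I[3,5], I[5,5].
μ_θ-semistable layers: μ^(1)=50; μ^(2)=6; μ^(3)=-27; μ^(4)=-49

((0, 0, 0, 0, 2); (1, 1, 0, 3, 0); (0, 0, 3, 0, 0); (0, 1, 0, 0, 0))


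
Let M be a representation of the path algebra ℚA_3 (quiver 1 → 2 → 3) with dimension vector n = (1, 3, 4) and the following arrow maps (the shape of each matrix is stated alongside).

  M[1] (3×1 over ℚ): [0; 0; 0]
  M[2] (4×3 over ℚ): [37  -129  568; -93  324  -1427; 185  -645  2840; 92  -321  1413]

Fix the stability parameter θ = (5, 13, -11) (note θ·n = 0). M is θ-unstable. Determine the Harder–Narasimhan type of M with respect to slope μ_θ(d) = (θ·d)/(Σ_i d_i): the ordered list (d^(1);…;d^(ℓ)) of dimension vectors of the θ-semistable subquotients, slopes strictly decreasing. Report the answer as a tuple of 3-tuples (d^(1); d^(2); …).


Barcode: M ≅ I[1,1], I[2,2], I[2,3]^2, I[3,3]^2. HN layers by μ_θ (4 steps, strictly decreasing):
  μ^(1)=13; μ^(2)=5; μ^(3)=1; μ^(4)=-11

((0, 1, 0); (1, 0, 0); (0, 2, 2); (0, 0, 2))


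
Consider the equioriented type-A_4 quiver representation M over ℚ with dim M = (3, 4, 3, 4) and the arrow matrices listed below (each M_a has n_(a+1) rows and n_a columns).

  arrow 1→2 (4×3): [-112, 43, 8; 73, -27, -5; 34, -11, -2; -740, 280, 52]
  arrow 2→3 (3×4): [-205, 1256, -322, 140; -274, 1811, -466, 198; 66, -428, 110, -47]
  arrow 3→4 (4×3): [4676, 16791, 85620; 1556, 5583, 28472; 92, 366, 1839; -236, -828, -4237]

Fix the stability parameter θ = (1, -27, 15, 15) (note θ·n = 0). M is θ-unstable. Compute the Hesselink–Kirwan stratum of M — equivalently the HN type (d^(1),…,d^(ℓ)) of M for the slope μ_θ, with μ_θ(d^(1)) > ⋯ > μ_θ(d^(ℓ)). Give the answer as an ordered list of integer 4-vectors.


Via rank(M_{q-1}∘⋯∘M_p): M ≅ I[1,1], I[1,3], I[1,4], I[2,2], I[2,4], I[4,4]^2.
μ_θ-semistable layers: μ^(1)=15; μ^(2)=1; μ^(3)=-13; μ^(4)=-27

((0, 0, 3, 4); (1, 0, 0, 0); (2, 2, 0, 0); (0, 2, 0, 0))


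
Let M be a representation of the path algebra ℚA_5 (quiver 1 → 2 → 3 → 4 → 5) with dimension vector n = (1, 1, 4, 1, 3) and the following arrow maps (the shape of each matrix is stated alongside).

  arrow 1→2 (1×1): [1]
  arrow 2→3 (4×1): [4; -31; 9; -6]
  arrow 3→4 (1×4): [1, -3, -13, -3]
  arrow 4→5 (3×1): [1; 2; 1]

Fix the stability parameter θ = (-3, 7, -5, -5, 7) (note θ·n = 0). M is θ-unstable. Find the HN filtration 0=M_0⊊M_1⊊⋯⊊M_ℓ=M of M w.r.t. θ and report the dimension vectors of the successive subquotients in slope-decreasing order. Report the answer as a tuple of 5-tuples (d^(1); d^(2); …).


Barcode: M ≅ I[1,5], I[3,3]^3, I[5,5]^2. HN layers by μ_θ (4 steps, strictly decreasing):
  μ^(1)=7; μ^(2)=-1; μ^(3)=-3; μ^(4)=-5

((0, 0, 0, 0, 3); (0, 1, 1, 1, 0); (1, 0, 0, 0, 0); (0, 0, 3, 0, 0))


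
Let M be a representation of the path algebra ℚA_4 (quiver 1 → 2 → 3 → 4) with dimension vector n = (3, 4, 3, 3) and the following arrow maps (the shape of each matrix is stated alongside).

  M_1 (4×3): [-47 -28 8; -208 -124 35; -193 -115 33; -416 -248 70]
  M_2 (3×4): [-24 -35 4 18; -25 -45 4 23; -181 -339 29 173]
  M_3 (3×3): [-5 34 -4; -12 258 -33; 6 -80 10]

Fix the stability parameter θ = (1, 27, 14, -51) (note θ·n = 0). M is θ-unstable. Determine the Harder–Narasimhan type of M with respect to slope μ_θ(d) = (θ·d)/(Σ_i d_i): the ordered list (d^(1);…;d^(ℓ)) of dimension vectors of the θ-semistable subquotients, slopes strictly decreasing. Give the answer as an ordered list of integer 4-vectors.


Barcode: M ≅ I[1,3], I[1,4]^2, I[2,2], I[4,4]. HN layers by μ_θ (5 steps, strictly decreasing):
  μ^(1)=27; μ^(2)=41/2; μ^(3)=1; μ^(4)=-9/4; μ^(5)=-51

((0, 1, 0, 0); (0, 1, 1, 0); (1, 0, 0, 0); (2, 2, 2, 2); (0, 0, 0, 1))


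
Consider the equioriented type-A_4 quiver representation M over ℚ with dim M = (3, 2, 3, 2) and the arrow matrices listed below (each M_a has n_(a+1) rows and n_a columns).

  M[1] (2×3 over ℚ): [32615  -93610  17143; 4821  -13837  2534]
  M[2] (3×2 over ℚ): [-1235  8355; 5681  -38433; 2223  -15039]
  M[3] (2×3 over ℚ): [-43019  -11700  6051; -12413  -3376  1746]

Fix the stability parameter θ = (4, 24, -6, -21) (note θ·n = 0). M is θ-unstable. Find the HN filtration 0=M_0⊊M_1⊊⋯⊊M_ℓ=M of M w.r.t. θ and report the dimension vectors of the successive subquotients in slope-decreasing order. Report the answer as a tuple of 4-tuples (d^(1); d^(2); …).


Interval decomposition of M: I[1,1], I[1,2], I[1,4], I[3,3], I[3,4].
HN type (ℓ=5): μ^(1)=24; μ^(2)=4; μ^(3)=1/4; μ^(4)=-6; μ^(5)=-27/2

((0, 1, 0, 0); (2, 0, 0, 0); (1, 1, 1, 1); (0, 0, 1, 0); (0, 0, 1, 1))


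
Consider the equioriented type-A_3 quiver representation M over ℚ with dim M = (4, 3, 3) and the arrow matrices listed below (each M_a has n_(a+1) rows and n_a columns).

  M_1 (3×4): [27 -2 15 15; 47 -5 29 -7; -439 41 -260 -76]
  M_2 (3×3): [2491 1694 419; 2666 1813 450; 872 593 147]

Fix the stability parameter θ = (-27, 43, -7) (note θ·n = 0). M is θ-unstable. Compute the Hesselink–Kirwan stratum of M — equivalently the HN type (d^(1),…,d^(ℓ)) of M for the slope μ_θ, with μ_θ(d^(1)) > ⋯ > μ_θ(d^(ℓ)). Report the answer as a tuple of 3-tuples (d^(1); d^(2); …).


Via rank(M_{q-1}∘⋯∘M_p): M ≅ I[1,1], I[1,3]^3.
μ_θ-semistable layers: μ^(1)=18; μ^(2)=-27

((0, 3, 3); (4, 0, 0))


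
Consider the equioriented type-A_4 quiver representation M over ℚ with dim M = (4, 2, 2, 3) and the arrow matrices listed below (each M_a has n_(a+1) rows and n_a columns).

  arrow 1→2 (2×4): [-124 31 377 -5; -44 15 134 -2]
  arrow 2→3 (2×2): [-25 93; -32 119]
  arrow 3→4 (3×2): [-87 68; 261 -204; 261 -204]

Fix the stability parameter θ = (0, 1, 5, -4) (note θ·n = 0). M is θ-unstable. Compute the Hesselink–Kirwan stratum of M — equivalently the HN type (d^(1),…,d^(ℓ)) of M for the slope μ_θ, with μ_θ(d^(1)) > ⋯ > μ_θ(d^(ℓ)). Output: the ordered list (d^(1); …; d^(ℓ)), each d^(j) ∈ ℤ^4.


Via rank(M_{q-1}∘⋯∘M_p): M ≅ I[1,1]^2, I[1,3], I[1,4], I[4,4]^2.
μ_θ-semistable layers: μ^(1)=5; μ^(2)=1; μ^(3)=2/3; μ^(4)=0; μ^(5)=-4

((0, 0, 1, 0); (0, 1, 0, 0); (0, 1, 1, 1); (4, 0, 0, 0); (0, 0, 0, 2))


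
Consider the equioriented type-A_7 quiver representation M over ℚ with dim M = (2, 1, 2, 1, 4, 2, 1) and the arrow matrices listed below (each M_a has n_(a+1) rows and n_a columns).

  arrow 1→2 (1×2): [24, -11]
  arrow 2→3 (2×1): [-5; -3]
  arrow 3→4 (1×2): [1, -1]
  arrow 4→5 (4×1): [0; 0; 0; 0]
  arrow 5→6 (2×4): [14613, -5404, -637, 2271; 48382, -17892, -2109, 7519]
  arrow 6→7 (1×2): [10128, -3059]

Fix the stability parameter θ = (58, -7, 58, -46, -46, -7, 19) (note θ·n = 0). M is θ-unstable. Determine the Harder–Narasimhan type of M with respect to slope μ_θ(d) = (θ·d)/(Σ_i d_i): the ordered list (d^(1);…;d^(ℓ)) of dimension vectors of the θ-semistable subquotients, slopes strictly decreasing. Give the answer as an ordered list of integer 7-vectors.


Interval decomposition of M: I[1,1], I[1,4], I[3,3], I[5,5]^2, I[5,6], I[5,7].
HN type (ℓ=5): μ^(1)=58; μ^(2)=19; μ^(3)=63/4; μ^(4)=-7; μ^(5)=-46

((1, 0, 1, 0, 0, 0, 0); (0, 0, 0, 0, 0, 0, 1); (1, 1, 1, 1, 0, 0, 0); (0, 0, 0, 0, 0, 2, 0); (0, 0, 0, 0, 4, 0, 0))


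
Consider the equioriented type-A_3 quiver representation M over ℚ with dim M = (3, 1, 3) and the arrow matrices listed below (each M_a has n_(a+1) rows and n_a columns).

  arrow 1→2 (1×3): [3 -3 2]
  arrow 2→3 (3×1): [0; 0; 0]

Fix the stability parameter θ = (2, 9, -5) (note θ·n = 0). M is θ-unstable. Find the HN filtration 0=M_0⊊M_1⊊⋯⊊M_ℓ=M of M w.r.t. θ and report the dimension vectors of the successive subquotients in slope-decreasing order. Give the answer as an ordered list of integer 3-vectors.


Interval decomposition of M: I[1,1]^2, I[1,2], I[3,3]^3.
HN type (ℓ=3): μ^(1)=9; μ^(2)=2; μ^(3)=-5

((0, 1, 0); (3, 0, 0); (0, 0, 3))


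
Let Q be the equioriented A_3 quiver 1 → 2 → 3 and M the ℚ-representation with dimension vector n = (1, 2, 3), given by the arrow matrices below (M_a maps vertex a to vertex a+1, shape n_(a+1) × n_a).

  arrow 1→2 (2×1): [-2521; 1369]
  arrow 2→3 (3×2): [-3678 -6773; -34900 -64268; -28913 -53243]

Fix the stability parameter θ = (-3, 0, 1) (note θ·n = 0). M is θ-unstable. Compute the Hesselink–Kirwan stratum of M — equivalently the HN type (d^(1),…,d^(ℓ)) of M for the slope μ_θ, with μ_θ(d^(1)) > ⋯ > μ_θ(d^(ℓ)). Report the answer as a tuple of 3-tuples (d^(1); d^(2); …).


Interval decomposition of M: I[1,3], I[2,3], I[3,3].
HN type (ℓ=3): μ^(1)=1; μ^(2)=0; μ^(3)=-3

((0, 0, 3); (0, 2, 0); (1, 0, 0))


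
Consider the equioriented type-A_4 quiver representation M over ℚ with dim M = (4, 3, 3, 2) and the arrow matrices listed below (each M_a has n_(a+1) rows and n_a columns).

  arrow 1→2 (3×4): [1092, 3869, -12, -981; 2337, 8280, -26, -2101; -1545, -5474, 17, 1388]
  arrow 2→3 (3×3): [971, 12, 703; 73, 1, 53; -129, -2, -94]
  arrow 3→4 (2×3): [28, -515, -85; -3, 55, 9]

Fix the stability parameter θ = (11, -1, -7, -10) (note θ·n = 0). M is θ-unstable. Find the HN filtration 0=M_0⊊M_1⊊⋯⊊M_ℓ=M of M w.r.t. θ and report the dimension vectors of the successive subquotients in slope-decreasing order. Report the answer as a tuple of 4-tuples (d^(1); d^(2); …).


Via rank(M_{q-1}∘⋯∘M_p): M ≅ I[1,1], I[1,3], I[1,4]^2.
μ_θ-semistable layers: μ^(1)=11; μ^(2)=1; μ^(3)=-7/4

((1, 0, 0, 0); (1, 1, 1, 0); (2, 2, 2, 2))


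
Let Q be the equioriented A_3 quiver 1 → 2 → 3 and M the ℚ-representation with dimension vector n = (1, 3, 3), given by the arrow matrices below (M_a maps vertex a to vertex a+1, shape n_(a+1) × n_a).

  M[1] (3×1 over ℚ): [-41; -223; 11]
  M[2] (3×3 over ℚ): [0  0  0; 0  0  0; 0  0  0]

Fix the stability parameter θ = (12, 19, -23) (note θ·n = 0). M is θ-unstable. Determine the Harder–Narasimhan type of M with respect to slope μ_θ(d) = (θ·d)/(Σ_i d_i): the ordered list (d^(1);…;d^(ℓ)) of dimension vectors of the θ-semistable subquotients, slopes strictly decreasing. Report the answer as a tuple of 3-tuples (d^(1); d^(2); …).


Barcode: M ≅ I[1,2], I[2,2]^2, I[3,3]^3. HN layers by μ_θ (3 steps, strictly decreasing):
  μ^(1)=19; μ^(2)=12; μ^(3)=-23

((0, 3, 0); (1, 0, 0); (0, 0, 3))


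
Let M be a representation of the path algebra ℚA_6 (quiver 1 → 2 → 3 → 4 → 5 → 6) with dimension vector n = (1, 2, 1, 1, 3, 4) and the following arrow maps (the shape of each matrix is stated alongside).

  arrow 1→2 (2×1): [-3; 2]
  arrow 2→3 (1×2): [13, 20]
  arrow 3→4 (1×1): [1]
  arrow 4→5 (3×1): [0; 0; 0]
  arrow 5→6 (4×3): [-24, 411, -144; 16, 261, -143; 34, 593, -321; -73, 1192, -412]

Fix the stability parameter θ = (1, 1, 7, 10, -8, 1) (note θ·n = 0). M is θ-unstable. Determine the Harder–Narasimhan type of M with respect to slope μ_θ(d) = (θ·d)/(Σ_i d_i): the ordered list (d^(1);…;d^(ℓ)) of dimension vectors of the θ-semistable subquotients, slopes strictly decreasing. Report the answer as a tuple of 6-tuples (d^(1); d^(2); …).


Interval decomposition of M: I[1,4], I[2,2], I[5,6]^3, I[6,6].
HN type (ℓ=4): μ^(1)=10; μ^(2)=7; μ^(3)=1; μ^(4)=-8

((0, 0, 0, 1, 0, 0); (0, 0, 1, 0, 0, 0); (1, 2, 0, 0, 0, 4); (0, 0, 0, 0, 3, 0))


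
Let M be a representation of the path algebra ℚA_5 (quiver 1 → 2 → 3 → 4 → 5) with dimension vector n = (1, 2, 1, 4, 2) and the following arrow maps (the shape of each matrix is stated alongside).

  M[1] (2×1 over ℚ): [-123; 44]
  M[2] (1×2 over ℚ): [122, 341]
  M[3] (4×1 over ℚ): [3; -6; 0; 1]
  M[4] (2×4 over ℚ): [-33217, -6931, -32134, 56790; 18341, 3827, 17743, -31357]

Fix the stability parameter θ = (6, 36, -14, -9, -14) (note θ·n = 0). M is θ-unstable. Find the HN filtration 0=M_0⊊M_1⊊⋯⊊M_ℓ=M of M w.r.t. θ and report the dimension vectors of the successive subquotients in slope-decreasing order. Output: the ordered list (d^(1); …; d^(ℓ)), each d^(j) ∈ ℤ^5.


Via rank(M_{q-1}∘⋯∘M_p): M ≅ I[1,5], I[2,2], I[4,4]^2, I[4,5].
μ_θ-semistable layers: μ^(1)=36; μ^(2)=1; μ^(3)=-9; μ^(4)=-23/2

((0, 1, 0, 0, 0); (1, 1, 1, 1, 1); (0, 0, 0, 2, 0); (0, 0, 0, 1, 1))


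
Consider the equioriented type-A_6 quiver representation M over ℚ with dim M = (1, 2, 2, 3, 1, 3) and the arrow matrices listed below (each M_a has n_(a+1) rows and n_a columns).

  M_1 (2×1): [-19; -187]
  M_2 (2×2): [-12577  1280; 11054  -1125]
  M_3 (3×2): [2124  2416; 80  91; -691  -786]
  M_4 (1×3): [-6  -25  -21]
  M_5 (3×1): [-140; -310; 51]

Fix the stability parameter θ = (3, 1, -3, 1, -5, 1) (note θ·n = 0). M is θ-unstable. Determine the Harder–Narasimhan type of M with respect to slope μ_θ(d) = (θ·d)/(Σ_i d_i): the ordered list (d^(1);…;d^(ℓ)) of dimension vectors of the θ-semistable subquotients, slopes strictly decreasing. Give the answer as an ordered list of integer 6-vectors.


Interval decomposition of M: I[1,6], I[2,4], I[4,4], I[6,6]^2.
HN type (ℓ=3): μ^(1)=1; μ^(2)=-3/5; μ^(3)=-1

((0, 0, 0, 2, 0, 3); (1, 1, 1, 1, 1, 0); (0, 1, 1, 0, 0, 0))


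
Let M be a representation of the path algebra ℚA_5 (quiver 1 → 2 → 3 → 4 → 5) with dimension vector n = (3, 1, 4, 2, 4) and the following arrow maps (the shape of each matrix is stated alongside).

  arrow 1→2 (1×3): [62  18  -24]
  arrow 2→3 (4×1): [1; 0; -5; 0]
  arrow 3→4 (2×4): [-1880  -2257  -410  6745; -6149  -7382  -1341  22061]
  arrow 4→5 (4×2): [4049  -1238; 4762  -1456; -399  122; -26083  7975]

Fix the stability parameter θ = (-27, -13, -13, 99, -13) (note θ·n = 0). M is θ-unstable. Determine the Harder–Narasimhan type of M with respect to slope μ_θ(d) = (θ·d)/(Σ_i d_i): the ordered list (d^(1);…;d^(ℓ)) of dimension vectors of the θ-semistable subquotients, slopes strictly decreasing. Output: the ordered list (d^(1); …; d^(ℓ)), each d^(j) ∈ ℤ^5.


Barcode: M ≅ I[1,1]^2, I[1,5], I[3,3]^2, I[3,5], I[5,5]^2. HN layers by μ_θ (3 steps, strictly decreasing):
  μ^(1)=43; μ^(2)=-13; μ^(3)=-27

((0, 0, 0, 2, 2); (0, 1, 4, 0, 2); (3, 0, 0, 0, 0))
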